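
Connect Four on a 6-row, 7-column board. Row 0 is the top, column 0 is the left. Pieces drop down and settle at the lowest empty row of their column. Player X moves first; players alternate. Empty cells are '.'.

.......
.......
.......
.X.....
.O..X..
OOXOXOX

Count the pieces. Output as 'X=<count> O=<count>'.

X=5 O=5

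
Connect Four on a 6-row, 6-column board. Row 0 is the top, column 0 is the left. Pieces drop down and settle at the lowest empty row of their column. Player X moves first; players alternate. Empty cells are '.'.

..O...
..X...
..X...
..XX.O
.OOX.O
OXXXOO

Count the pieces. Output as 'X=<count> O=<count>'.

X=8 O=8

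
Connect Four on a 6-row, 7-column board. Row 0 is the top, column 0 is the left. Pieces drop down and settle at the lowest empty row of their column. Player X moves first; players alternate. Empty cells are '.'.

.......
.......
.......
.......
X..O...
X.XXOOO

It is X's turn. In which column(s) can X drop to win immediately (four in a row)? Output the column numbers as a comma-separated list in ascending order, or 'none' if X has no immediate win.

col 0: drop X → no win
col 1: drop X → WIN!
col 2: drop X → no win
col 3: drop X → no win
col 4: drop X → no win
col 5: drop X → no win
col 6: drop X → no win

Answer: 1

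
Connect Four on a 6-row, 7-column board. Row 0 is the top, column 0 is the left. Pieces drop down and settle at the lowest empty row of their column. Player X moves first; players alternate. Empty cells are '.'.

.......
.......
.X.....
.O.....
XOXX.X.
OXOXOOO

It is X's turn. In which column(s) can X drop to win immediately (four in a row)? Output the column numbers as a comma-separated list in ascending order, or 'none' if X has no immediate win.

Answer: 4

Derivation:
col 0: drop X → no win
col 1: drop X → no win
col 2: drop X → no win
col 3: drop X → no win
col 4: drop X → WIN!
col 5: drop X → no win
col 6: drop X → no win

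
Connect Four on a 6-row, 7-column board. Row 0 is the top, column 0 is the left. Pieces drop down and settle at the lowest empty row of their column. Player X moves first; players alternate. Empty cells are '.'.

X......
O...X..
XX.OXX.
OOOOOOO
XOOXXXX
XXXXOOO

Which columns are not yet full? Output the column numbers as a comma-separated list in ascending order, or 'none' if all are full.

Answer: 1,2,3,4,5,6

Derivation:
col 0: top cell = 'X' → FULL
col 1: top cell = '.' → open
col 2: top cell = '.' → open
col 3: top cell = '.' → open
col 4: top cell = '.' → open
col 5: top cell = '.' → open
col 6: top cell = '.' → open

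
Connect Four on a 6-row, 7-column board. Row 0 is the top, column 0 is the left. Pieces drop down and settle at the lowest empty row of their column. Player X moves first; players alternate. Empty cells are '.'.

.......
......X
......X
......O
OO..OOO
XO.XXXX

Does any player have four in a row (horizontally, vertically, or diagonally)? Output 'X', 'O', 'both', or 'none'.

X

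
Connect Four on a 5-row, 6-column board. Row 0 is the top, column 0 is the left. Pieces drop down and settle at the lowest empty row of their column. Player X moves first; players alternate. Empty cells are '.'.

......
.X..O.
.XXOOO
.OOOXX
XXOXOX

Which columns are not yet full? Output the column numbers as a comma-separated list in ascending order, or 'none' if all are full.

Answer: 0,1,2,3,4,5

Derivation:
col 0: top cell = '.' → open
col 1: top cell = '.' → open
col 2: top cell = '.' → open
col 3: top cell = '.' → open
col 4: top cell = '.' → open
col 5: top cell = '.' → open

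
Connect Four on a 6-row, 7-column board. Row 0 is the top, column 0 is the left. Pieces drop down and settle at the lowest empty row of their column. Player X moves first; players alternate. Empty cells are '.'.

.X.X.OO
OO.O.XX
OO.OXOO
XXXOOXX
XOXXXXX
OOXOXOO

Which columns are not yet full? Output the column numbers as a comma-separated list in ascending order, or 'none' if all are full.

col 0: top cell = '.' → open
col 1: top cell = 'X' → FULL
col 2: top cell = '.' → open
col 3: top cell = 'X' → FULL
col 4: top cell = '.' → open
col 5: top cell = 'O' → FULL
col 6: top cell = 'O' → FULL

Answer: 0,2,4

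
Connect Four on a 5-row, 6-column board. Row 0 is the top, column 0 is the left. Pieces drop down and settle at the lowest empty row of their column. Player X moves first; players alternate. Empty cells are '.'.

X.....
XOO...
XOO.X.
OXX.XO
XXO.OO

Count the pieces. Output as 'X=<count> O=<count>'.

X=9 O=9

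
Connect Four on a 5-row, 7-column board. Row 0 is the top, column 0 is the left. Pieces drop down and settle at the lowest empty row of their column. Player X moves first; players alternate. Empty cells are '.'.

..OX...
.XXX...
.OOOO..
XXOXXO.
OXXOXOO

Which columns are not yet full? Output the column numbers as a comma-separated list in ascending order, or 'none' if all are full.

col 0: top cell = '.' → open
col 1: top cell = '.' → open
col 2: top cell = 'O' → FULL
col 3: top cell = 'X' → FULL
col 4: top cell = '.' → open
col 5: top cell = '.' → open
col 6: top cell = '.' → open

Answer: 0,1,4,5,6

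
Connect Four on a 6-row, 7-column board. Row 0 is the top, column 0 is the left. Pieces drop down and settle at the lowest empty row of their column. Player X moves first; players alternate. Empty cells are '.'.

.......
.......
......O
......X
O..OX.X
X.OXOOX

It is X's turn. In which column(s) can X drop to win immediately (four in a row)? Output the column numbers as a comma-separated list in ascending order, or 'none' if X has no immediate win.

Answer: none

Derivation:
col 0: drop X → no win
col 1: drop X → no win
col 2: drop X → no win
col 3: drop X → no win
col 4: drop X → no win
col 5: drop X → no win
col 6: drop X → no win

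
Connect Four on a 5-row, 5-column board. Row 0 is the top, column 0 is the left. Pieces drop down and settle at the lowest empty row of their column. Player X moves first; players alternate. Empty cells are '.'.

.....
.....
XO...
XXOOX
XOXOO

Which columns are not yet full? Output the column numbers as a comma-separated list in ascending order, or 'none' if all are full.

col 0: top cell = '.' → open
col 1: top cell = '.' → open
col 2: top cell = '.' → open
col 3: top cell = '.' → open
col 4: top cell = '.' → open

Answer: 0,1,2,3,4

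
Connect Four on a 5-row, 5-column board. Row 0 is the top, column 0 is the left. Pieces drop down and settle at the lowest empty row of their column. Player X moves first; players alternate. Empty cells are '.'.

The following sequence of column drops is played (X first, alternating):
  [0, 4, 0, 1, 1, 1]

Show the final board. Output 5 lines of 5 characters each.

Move 1: X drops in col 0, lands at row 4
Move 2: O drops in col 4, lands at row 4
Move 3: X drops in col 0, lands at row 3
Move 4: O drops in col 1, lands at row 4
Move 5: X drops in col 1, lands at row 3
Move 6: O drops in col 1, lands at row 2

Answer: .....
.....
.O...
XX...
XO..O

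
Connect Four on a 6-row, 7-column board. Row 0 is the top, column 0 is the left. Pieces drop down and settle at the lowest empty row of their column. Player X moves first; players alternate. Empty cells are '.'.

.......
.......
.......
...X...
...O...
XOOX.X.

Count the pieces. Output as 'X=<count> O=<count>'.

X=4 O=3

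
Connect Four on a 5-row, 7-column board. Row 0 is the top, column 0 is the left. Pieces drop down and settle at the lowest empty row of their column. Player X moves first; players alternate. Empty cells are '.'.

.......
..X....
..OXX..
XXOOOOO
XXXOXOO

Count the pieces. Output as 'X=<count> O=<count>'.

X=9 O=9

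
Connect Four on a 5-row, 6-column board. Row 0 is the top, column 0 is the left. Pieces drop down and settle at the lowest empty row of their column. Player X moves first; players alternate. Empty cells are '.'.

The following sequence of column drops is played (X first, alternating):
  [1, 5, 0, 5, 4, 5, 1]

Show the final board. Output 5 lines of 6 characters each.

Move 1: X drops in col 1, lands at row 4
Move 2: O drops in col 5, lands at row 4
Move 3: X drops in col 0, lands at row 4
Move 4: O drops in col 5, lands at row 3
Move 5: X drops in col 4, lands at row 4
Move 6: O drops in col 5, lands at row 2
Move 7: X drops in col 1, lands at row 3

Answer: ......
......
.....O
.X...O
XX..XO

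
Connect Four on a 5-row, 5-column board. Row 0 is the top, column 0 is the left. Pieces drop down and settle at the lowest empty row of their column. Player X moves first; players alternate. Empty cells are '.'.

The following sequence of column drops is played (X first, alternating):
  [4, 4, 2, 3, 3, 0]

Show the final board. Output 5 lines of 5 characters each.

Answer: .....
.....
.....
...XO
O.XOX

Derivation:
Move 1: X drops in col 4, lands at row 4
Move 2: O drops in col 4, lands at row 3
Move 3: X drops in col 2, lands at row 4
Move 4: O drops in col 3, lands at row 4
Move 5: X drops in col 3, lands at row 3
Move 6: O drops in col 0, lands at row 4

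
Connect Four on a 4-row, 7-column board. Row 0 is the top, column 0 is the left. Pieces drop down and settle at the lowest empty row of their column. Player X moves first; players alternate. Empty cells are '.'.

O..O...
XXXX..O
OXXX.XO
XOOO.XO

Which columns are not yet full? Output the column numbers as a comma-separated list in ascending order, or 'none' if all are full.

col 0: top cell = 'O' → FULL
col 1: top cell = '.' → open
col 2: top cell = '.' → open
col 3: top cell = 'O' → FULL
col 4: top cell = '.' → open
col 5: top cell = '.' → open
col 6: top cell = '.' → open

Answer: 1,2,4,5,6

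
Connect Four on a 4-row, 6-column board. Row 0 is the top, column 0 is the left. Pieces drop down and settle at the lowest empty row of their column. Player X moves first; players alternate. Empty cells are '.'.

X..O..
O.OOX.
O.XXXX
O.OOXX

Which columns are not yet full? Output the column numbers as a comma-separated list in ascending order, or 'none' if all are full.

Answer: 1,2,4,5

Derivation:
col 0: top cell = 'X' → FULL
col 1: top cell = '.' → open
col 2: top cell = '.' → open
col 3: top cell = 'O' → FULL
col 4: top cell = '.' → open
col 5: top cell = '.' → open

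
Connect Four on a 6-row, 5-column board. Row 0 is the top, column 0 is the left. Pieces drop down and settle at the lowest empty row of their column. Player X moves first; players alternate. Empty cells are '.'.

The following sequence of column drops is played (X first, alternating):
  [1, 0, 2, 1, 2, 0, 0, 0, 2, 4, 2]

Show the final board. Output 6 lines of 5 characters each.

Move 1: X drops in col 1, lands at row 5
Move 2: O drops in col 0, lands at row 5
Move 3: X drops in col 2, lands at row 5
Move 4: O drops in col 1, lands at row 4
Move 5: X drops in col 2, lands at row 4
Move 6: O drops in col 0, lands at row 4
Move 7: X drops in col 0, lands at row 3
Move 8: O drops in col 0, lands at row 2
Move 9: X drops in col 2, lands at row 3
Move 10: O drops in col 4, lands at row 5
Move 11: X drops in col 2, lands at row 2

Answer: .....
.....
O.X..
X.X..
OOX..
OXX.O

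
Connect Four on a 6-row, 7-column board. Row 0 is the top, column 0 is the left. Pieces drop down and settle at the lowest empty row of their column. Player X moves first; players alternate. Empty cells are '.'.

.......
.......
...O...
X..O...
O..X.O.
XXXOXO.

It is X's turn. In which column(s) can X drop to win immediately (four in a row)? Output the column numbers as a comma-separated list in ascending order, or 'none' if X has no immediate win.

Answer: none

Derivation:
col 0: drop X → no win
col 1: drop X → no win
col 2: drop X → no win
col 3: drop X → no win
col 4: drop X → no win
col 5: drop X → no win
col 6: drop X → no win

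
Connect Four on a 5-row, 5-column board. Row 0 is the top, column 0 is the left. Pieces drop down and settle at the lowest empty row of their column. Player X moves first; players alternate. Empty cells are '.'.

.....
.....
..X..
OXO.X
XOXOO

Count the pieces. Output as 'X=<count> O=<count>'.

X=5 O=5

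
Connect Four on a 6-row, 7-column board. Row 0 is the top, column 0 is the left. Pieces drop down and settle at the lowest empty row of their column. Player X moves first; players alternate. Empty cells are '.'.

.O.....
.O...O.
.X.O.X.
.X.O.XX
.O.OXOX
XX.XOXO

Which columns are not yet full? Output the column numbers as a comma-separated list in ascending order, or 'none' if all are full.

col 0: top cell = '.' → open
col 1: top cell = 'O' → FULL
col 2: top cell = '.' → open
col 3: top cell = '.' → open
col 4: top cell = '.' → open
col 5: top cell = '.' → open
col 6: top cell = '.' → open

Answer: 0,2,3,4,5,6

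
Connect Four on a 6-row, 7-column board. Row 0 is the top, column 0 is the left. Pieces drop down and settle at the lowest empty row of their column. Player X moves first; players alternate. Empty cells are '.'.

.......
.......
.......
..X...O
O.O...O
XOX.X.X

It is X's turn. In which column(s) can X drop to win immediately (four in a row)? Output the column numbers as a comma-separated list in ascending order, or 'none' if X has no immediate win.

Answer: none

Derivation:
col 0: drop X → no win
col 1: drop X → no win
col 2: drop X → no win
col 3: drop X → no win
col 4: drop X → no win
col 5: drop X → no win
col 6: drop X → no win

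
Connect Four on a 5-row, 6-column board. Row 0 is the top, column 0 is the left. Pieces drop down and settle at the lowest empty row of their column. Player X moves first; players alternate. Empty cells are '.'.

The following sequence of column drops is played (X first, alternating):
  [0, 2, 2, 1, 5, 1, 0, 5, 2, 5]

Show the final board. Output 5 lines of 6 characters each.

Answer: ......
......
..X..O
XOX..O
XOO..X

Derivation:
Move 1: X drops in col 0, lands at row 4
Move 2: O drops in col 2, lands at row 4
Move 3: X drops in col 2, lands at row 3
Move 4: O drops in col 1, lands at row 4
Move 5: X drops in col 5, lands at row 4
Move 6: O drops in col 1, lands at row 3
Move 7: X drops in col 0, lands at row 3
Move 8: O drops in col 5, lands at row 3
Move 9: X drops in col 2, lands at row 2
Move 10: O drops in col 5, lands at row 2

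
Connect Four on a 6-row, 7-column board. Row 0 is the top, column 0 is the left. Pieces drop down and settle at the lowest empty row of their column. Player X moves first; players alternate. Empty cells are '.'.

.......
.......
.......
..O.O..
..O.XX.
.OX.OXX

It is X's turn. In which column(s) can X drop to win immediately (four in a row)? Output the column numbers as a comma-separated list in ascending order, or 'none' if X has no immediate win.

col 0: drop X → no win
col 1: drop X → no win
col 2: drop X → no win
col 3: drop X → no win
col 4: drop X → no win
col 5: drop X → no win
col 6: drop X → no win

Answer: none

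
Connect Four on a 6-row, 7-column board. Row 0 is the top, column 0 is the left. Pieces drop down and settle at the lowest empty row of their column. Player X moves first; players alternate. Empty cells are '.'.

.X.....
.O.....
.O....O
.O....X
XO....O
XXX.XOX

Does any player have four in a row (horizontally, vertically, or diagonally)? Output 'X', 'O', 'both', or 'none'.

O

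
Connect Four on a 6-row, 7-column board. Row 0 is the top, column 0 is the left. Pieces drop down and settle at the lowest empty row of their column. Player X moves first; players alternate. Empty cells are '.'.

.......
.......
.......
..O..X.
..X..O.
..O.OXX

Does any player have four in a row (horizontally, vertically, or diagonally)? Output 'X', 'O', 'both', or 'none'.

none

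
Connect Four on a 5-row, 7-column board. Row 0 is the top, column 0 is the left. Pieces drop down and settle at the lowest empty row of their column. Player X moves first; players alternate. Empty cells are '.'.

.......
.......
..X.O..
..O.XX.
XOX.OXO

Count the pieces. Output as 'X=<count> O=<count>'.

X=6 O=5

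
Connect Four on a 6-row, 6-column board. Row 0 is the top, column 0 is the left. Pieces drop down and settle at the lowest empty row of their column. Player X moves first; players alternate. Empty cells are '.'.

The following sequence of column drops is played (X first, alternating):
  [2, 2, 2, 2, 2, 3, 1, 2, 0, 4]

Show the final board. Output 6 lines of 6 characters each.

Answer: ..O...
..X...
..O...
..X...
..O...
XXXOO.

Derivation:
Move 1: X drops in col 2, lands at row 5
Move 2: O drops in col 2, lands at row 4
Move 3: X drops in col 2, lands at row 3
Move 4: O drops in col 2, lands at row 2
Move 5: X drops in col 2, lands at row 1
Move 6: O drops in col 3, lands at row 5
Move 7: X drops in col 1, lands at row 5
Move 8: O drops in col 2, lands at row 0
Move 9: X drops in col 0, lands at row 5
Move 10: O drops in col 4, lands at row 5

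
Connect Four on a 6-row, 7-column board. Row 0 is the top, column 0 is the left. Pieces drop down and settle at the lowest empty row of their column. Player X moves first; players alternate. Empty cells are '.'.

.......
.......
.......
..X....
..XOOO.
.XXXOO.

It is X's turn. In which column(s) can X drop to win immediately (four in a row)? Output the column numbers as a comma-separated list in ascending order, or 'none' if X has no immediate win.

Answer: 0,2

Derivation:
col 0: drop X → WIN!
col 1: drop X → no win
col 2: drop X → WIN!
col 3: drop X → no win
col 4: drop X → no win
col 5: drop X → no win
col 6: drop X → no win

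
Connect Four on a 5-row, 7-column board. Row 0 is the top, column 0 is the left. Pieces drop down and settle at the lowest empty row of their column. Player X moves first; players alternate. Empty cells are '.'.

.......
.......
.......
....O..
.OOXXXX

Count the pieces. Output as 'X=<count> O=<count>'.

X=4 O=3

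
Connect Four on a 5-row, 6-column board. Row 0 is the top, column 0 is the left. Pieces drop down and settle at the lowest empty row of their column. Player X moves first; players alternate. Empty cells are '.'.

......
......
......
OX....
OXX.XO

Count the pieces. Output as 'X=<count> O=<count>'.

X=4 O=3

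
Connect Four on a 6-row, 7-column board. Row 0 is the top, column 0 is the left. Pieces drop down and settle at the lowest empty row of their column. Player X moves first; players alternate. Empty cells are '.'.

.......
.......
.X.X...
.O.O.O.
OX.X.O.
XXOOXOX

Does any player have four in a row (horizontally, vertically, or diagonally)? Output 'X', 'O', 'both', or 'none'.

none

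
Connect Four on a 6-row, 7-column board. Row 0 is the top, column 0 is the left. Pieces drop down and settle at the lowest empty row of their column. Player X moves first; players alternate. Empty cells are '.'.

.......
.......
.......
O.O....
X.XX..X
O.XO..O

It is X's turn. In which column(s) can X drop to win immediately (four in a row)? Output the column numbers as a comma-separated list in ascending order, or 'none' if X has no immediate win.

col 0: drop X → no win
col 1: drop X → no win
col 2: drop X → no win
col 3: drop X → no win
col 4: drop X → no win
col 5: drop X → no win
col 6: drop X → no win

Answer: none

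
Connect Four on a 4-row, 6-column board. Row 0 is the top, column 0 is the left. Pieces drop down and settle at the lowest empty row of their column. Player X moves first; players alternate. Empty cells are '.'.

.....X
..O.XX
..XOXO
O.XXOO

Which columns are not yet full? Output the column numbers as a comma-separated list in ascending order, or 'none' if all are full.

Answer: 0,1,2,3,4

Derivation:
col 0: top cell = '.' → open
col 1: top cell = '.' → open
col 2: top cell = '.' → open
col 3: top cell = '.' → open
col 4: top cell = '.' → open
col 5: top cell = 'X' → FULL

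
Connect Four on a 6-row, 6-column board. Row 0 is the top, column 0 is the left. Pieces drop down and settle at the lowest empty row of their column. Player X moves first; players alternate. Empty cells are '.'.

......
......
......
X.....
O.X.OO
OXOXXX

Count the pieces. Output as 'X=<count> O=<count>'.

X=6 O=5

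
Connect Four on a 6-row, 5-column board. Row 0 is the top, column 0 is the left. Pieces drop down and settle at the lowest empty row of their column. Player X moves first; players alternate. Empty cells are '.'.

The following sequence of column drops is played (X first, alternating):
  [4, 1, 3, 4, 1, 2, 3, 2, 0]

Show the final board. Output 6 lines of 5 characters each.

Answer: .....
.....
.....
.....
.XOXO
XOOXX

Derivation:
Move 1: X drops in col 4, lands at row 5
Move 2: O drops in col 1, lands at row 5
Move 3: X drops in col 3, lands at row 5
Move 4: O drops in col 4, lands at row 4
Move 5: X drops in col 1, lands at row 4
Move 6: O drops in col 2, lands at row 5
Move 7: X drops in col 3, lands at row 4
Move 8: O drops in col 2, lands at row 4
Move 9: X drops in col 0, lands at row 5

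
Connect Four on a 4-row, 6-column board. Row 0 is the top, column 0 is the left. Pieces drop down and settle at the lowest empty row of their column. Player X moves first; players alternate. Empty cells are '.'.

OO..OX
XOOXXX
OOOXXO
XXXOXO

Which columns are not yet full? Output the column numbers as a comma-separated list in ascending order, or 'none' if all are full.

col 0: top cell = 'O' → FULL
col 1: top cell = 'O' → FULL
col 2: top cell = '.' → open
col 3: top cell = '.' → open
col 4: top cell = 'O' → FULL
col 5: top cell = 'X' → FULL

Answer: 2,3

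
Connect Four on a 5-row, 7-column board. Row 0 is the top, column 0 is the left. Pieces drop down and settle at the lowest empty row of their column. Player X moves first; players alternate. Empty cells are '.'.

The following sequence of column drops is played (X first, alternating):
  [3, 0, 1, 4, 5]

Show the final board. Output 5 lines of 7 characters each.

Move 1: X drops in col 3, lands at row 4
Move 2: O drops in col 0, lands at row 4
Move 3: X drops in col 1, lands at row 4
Move 4: O drops in col 4, lands at row 4
Move 5: X drops in col 5, lands at row 4

Answer: .......
.......
.......
.......
OX.XOX.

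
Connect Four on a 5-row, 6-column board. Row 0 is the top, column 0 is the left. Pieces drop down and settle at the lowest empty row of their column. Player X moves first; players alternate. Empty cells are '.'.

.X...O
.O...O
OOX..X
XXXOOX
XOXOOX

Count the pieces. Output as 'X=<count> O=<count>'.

X=10 O=10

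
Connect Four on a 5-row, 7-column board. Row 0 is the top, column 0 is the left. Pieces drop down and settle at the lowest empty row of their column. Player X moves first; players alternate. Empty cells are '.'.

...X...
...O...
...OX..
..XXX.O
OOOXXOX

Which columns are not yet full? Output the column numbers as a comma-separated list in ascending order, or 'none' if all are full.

col 0: top cell = '.' → open
col 1: top cell = '.' → open
col 2: top cell = '.' → open
col 3: top cell = 'X' → FULL
col 4: top cell = '.' → open
col 5: top cell = '.' → open
col 6: top cell = '.' → open

Answer: 0,1,2,4,5,6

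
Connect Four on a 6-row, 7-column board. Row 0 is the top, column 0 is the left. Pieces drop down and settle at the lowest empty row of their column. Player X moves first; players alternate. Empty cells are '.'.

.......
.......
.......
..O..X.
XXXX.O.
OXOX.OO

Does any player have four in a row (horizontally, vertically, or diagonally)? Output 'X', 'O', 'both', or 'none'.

X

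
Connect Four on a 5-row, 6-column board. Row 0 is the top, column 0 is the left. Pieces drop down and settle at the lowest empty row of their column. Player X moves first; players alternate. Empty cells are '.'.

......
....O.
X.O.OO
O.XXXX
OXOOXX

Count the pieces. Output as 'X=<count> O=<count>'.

X=8 O=8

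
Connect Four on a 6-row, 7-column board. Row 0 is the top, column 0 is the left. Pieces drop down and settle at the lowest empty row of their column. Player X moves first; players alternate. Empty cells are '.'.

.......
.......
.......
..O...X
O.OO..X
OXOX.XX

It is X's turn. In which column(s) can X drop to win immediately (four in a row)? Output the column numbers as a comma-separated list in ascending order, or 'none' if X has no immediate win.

Answer: 4,6

Derivation:
col 0: drop X → no win
col 1: drop X → no win
col 2: drop X → no win
col 3: drop X → no win
col 4: drop X → WIN!
col 5: drop X → no win
col 6: drop X → WIN!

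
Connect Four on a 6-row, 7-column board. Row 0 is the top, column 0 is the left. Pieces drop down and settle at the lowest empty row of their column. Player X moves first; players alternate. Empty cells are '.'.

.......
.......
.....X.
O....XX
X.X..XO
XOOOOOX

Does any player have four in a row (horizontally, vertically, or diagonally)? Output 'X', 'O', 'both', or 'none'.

O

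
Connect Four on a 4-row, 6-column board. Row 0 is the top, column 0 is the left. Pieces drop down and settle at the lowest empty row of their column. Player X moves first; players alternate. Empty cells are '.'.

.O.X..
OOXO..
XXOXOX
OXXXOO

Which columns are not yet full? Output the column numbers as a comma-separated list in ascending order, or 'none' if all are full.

Answer: 0,2,4,5

Derivation:
col 0: top cell = '.' → open
col 1: top cell = 'O' → FULL
col 2: top cell = '.' → open
col 3: top cell = 'X' → FULL
col 4: top cell = '.' → open
col 5: top cell = '.' → open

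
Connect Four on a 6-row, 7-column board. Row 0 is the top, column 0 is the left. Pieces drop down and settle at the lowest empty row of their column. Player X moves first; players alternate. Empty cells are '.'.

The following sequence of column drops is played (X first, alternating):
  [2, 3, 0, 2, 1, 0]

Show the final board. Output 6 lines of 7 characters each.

Answer: .......
.......
.......
.......
O.O....
XXXO...

Derivation:
Move 1: X drops in col 2, lands at row 5
Move 2: O drops in col 3, lands at row 5
Move 3: X drops in col 0, lands at row 5
Move 4: O drops in col 2, lands at row 4
Move 5: X drops in col 1, lands at row 5
Move 6: O drops in col 0, lands at row 4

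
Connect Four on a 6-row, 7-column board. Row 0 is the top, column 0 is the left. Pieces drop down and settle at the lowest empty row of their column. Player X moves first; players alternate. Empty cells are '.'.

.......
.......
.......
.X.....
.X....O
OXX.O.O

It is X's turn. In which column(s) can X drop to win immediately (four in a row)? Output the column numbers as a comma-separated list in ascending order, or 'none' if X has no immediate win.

col 0: drop X → no win
col 1: drop X → WIN!
col 2: drop X → no win
col 3: drop X → no win
col 4: drop X → no win
col 5: drop X → no win
col 6: drop X → no win

Answer: 1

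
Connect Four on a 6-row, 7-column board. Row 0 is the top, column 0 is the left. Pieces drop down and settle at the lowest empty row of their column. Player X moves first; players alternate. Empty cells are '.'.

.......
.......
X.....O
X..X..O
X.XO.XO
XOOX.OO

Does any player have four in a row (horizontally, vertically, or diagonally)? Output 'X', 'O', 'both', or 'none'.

both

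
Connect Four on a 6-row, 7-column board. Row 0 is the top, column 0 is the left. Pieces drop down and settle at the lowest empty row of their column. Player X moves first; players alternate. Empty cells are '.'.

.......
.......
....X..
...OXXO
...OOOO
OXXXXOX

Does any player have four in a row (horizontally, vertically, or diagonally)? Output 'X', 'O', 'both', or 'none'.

both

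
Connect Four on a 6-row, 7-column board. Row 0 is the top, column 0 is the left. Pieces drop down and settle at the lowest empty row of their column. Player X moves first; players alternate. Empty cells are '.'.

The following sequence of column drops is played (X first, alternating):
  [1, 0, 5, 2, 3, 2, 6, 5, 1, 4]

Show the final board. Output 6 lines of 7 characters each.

Move 1: X drops in col 1, lands at row 5
Move 2: O drops in col 0, lands at row 5
Move 3: X drops in col 5, lands at row 5
Move 4: O drops in col 2, lands at row 5
Move 5: X drops in col 3, lands at row 5
Move 6: O drops in col 2, lands at row 4
Move 7: X drops in col 6, lands at row 5
Move 8: O drops in col 5, lands at row 4
Move 9: X drops in col 1, lands at row 4
Move 10: O drops in col 4, lands at row 5

Answer: .......
.......
.......
.......
.XO..O.
OXOXOXX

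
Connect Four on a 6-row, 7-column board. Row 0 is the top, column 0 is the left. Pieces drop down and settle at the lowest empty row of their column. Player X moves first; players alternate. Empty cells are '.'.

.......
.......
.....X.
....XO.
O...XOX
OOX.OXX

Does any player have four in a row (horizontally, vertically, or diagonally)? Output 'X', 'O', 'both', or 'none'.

none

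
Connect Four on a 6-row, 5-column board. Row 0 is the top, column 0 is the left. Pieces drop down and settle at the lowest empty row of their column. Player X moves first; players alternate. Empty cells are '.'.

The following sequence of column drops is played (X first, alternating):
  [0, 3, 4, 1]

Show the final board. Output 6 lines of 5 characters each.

Move 1: X drops in col 0, lands at row 5
Move 2: O drops in col 3, lands at row 5
Move 3: X drops in col 4, lands at row 5
Move 4: O drops in col 1, lands at row 5

Answer: .....
.....
.....
.....
.....
XO.OX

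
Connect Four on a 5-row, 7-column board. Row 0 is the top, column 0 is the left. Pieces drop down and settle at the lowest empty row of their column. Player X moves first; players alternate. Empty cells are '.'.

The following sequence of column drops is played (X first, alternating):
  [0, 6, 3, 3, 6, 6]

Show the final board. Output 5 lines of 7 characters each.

Move 1: X drops in col 0, lands at row 4
Move 2: O drops in col 6, lands at row 4
Move 3: X drops in col 3, lands at row 4
Move 4: O drops in col 3, lands at row 3
Move 5: X drops in col 6, lands at row 3
Move 6: O drops in col 6, lands at row 2

Answer: .......
.......
......O
...O..X
X..X..O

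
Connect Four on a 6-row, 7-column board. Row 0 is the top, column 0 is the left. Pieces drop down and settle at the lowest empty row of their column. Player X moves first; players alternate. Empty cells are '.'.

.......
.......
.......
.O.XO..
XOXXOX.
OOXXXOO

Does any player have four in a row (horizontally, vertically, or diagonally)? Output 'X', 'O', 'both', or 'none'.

none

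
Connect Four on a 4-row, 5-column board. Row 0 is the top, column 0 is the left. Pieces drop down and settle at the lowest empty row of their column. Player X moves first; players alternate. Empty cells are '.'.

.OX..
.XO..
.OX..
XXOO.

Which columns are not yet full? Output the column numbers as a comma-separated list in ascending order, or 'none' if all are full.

col 0: top cell = '.' → open
col 1: top cell = 'O' → FULL
col 2: top cell = 'X' → FULL
col 3: top cell = '.' → open
col 4: top cell = '.' → open

Answer: 0,3,4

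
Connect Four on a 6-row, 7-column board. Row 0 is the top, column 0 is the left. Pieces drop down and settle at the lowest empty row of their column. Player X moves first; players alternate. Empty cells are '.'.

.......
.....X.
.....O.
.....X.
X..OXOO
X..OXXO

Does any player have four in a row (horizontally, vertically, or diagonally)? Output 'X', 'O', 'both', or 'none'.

none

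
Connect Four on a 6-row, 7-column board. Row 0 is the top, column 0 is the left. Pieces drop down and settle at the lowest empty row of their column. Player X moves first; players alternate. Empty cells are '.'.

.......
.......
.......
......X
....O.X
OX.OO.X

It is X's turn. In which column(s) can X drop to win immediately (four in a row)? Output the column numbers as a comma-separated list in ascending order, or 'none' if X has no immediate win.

col 0: drop X → no win
col 1: drop X → no win
col 2: drop X → no win
col 3: drop X → no win
col 4: drop X → no win
col 5: drop X → no win
col 6: drop X → WIN!

Answer: 6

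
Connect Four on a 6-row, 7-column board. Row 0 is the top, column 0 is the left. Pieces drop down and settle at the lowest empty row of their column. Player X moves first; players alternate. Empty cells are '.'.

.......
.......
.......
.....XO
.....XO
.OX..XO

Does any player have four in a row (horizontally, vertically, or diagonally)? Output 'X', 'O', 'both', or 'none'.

none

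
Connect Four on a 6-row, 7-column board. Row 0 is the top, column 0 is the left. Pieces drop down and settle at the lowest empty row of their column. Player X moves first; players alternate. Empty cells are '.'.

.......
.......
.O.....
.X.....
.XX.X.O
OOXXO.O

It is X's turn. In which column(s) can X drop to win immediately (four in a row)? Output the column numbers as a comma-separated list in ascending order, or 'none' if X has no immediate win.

col 0: drop X → no win
col 1: drop X → no win
col 2: drop X → no win
col 3: drop X → WIN!
col 4: drop X → no win
col 5: drop X → no win
col 6: drop X → no win

Answer: 3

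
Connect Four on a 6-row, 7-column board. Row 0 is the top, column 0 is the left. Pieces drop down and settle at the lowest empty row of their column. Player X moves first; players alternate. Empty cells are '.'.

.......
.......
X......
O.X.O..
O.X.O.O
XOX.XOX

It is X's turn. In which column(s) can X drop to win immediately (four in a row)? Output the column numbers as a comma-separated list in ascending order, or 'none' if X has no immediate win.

Answer: 2

Derivation:
col 0: drop X → no win
col 1: drop X → no win
col 2: drop X → WIN!
col 3: drop X → no win
col 4: drop X → no win
col 5: drop X → no win
col 6: drop X → no win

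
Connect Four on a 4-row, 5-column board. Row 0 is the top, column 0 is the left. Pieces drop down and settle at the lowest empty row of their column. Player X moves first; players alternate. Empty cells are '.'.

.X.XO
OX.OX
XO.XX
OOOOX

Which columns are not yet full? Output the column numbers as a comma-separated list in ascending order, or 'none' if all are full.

Answer: 0,2

Derivation:
col 0: top cell = '.' → open
col 1: top cell = 'X' → FULL
col 2: top cell = '.' → open
col 3: top cell = 'X' → FULL
col 4: top cell = 'O' → FULL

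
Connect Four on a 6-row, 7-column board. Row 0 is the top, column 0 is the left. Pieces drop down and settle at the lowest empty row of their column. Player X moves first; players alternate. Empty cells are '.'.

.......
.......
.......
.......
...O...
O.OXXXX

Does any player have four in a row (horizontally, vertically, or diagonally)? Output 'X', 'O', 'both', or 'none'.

X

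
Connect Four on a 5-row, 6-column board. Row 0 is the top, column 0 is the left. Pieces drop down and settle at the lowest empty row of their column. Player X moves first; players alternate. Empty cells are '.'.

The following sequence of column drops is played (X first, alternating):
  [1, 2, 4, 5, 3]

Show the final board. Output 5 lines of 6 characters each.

Move 1: X drops in col 1, lands at row 4
Move 2: O drops in col 2, lands at row 4
Move 3: X drops in col 4, lands at row 4
Move 4: O drops in col 5, lands at row 4
Move 5: X drops in col 3, lands at row 4

Answer: ......
......
......
......
.XOXXO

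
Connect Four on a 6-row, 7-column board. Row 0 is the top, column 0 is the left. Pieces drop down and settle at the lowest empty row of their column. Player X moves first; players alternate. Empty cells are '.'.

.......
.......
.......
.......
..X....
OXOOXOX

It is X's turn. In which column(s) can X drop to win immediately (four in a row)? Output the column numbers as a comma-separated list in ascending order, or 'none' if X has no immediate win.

Answer: none

Derivation:
col 0: drop X → no win
col 1: drop X → no win
col 2: drop X → no win
col 3: drop X → no win
col 4: drop X → no win
col 5: drop X → no win
col 6: drop X → no win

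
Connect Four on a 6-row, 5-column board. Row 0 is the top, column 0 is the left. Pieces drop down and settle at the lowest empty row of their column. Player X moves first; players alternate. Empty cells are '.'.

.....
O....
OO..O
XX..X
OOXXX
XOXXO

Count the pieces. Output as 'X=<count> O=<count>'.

X=9 O=8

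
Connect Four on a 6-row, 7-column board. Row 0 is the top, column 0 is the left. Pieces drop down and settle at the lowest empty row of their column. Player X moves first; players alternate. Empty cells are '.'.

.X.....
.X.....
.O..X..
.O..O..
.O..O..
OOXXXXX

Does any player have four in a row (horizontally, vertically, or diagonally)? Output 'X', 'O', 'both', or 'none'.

both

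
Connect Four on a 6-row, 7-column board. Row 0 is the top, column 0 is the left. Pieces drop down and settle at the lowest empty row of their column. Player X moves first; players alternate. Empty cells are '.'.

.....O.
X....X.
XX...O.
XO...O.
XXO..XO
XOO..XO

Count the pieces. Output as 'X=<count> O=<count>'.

X=10 O=9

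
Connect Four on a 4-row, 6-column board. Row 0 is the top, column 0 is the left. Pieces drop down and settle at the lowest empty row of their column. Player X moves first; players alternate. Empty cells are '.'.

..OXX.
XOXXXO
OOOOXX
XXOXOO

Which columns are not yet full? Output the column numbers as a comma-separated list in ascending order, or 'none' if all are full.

Answer: 0,1,5

Derivation:
col 0: top cell = '.' → open
col 1: top cell = '.' → open
col 2: top cell = 'O' → FULL
col 3: top cell = 'X' → FULL
col 4: top cell = 'X' → FULL
col 5: top cell = '.' → open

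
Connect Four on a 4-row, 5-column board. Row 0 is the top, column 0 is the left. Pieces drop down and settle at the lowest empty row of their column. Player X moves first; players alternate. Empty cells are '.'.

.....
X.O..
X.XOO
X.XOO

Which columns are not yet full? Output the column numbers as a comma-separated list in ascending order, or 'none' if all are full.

col 0: top cell = '.' → open
col 1: top cell = '.' → open
col 2: top cell = '.' → open
col 3: top cell = '.' → open
col 4: top cell = '.' → open

Answer: 0,1,2,3,4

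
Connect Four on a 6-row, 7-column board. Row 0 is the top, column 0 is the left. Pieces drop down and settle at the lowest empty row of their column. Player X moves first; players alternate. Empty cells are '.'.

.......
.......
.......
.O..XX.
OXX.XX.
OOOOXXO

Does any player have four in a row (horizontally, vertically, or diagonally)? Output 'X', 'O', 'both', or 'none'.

O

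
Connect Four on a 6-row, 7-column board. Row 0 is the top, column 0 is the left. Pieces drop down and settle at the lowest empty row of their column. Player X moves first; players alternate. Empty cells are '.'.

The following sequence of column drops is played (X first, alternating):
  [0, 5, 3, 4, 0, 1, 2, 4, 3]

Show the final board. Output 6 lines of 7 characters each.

Answer: .......
.......
.......
.......
X..XO..
XOXXOO.

Derivation:
Move 1: X drops in col 0, lands at row 5
Move 2: O drops in col 5, lands at row 5
Move 3: X drops in col 3, lands at row 5
Move 4: O drops in col 4, lands at row 5
Move 5: X drops in col 0, lands at row 4
Move 6: O drops in col 1, lands at row 5
Move 7: X drops in col 2, lands at row 5
Move 8: O drops in col 4, lands at row 4
Move 9: X drops in col 3, lands at row 4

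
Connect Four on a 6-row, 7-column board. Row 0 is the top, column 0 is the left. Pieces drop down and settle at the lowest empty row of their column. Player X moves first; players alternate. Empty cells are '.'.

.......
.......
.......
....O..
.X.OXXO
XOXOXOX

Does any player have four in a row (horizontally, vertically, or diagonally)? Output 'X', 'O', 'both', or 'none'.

none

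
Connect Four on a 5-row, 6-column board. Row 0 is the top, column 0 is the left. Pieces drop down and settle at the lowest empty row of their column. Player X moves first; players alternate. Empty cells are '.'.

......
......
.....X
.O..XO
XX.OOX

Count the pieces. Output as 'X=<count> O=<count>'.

X=5 O=4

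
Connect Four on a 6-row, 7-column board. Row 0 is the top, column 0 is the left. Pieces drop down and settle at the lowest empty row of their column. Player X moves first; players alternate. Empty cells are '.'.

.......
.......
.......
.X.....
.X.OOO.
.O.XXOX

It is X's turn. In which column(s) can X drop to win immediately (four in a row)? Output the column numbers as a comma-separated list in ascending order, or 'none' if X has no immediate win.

col 0: drop X → no win
col 1: drop X → no win
col 2: drop X → no win
col 3: drop X → no win
col 4: drop X → no win
col 5: drop X → no win
col 6: drop X → no win

Answer: none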